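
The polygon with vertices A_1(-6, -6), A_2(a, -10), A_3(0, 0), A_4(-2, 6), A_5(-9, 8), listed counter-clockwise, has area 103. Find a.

The doubled signed area Σ (x_i y_{i+1} − x_{i+1} y_i) is linear in a.
With a=0 it equals 200; the coefficient of a is 6 (from the two edges through A_2).
So 6·a + 200 = 2·103 = 206 ⇒ a = 1.

1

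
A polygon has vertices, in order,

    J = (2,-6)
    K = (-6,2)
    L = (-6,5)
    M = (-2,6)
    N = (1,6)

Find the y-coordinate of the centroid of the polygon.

Apply the shoelace formula. First the cross-terms c_i = x_i·y_{i+1} − x_{i+1}·y_i:
  -32, -18, -26, -18, -18  ⇒  2A = -112, A = -56.
Then Σ (y_i + y_{i+1})·c_i = -500, so ȳ = -500 / (6·(-56)) = 125/84.

125/84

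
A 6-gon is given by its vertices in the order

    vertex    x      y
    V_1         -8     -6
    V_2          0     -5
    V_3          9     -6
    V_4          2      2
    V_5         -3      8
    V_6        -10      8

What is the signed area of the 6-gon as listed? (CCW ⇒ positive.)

V_1→V_2: (-8)(-5) − (0)(-6) = 40
V_2→V_3: (0)(-6) − (9)(-5) = 45
V_3→V_4: (9)(2) − (2)(-6) = 30
V_4→V_5: (2)(8) − (-3)(2) = 22
V_5→V_6: (-3)(8) − (-10)(8) = 56
V_6→V_1: (-10)(-6) − (-8)(8) = 124
Σ = 317
Signed area = Σ/2 = 158.5 (positive ⇒ counter-clockwise traversal).

158.5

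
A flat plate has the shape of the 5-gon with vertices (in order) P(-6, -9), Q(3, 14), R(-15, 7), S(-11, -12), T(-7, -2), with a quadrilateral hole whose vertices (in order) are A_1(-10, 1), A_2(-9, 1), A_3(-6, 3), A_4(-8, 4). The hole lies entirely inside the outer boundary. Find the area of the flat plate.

205

Outer boundary:
Apply the shoelace formula: 2A = Σ (x_i·y_{i+1} − x_{i+1}·y_i), indices taken mod 5.
Cross-terms: -57, 231, 257, -62, 51  ⇒  Σ = 420
Area = |Σ|/2 = 210.
Hole:
Apply the shoelace formula: 2A = Σ (x_i·y_{i+1} − x_{i+1}·y_i), indices taken mod 4.
A_1→A_2: (-10)(1) − (-9)(1) = -1
A_2→A_3: (-9)(3) − (-6)(1) = -21
A_3→A_4: (-6)(4) − (-8)(3) = 0
A_4→A_1: (-8)(1) − (-10)(4) = 32
Σ = 10
Area = |Σ|/2 = 5.
Net area = 210 − 5 = 205.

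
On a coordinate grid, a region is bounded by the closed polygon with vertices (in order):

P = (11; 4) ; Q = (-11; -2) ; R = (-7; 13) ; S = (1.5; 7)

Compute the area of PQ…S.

137.25

Apply the surveyor's formula: 2A = Σ (x_i·y_{i+1} − x_{i+1}·y_i), indices taken mod 4.
Σ = (22) + (-157) + (-68.5) + (-71) = -274.5
Area = |Σ|/2 = 137.25.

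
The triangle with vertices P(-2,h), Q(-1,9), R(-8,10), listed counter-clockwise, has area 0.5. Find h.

The doubled signed area Σ (x_i y_{i+1} − x_{i+1} y_i) is linear in h.
With h=0 it equals 64; the coefficient of h is -7 (from the two edges through P).
So -7·h + 64 = 2·0.5 = 1 ⇒ h = 9.

9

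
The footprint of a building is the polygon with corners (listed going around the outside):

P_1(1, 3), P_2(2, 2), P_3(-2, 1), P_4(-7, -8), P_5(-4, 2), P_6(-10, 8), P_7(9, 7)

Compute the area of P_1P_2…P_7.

77.5

Cross-terms: -4, 6, 23, -46, -12, -142, 20  ⇒  Σ = -155
Area = |Σ|/2 = 77.5.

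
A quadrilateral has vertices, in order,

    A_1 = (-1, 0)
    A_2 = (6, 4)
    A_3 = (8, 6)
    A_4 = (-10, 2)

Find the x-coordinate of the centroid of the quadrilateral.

-23/39

Apply Gauss's area formula. First the cross-terms c_i = x_i·y_{i+1} − x_{i+1}·y_i:
  -4, 4, 76, 2  ⇒  2A = 78, A = 39.
Then Σ (x_i + x_{i+1})·c_i = -138, so x̄ = -138 / (6·39) = -23/39.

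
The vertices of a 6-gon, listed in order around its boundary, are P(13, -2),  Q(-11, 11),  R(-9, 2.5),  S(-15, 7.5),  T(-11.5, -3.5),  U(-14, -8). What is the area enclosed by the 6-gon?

Apply the surveyor's formula: 2A = Σ (x_i·y_{i+1} − x_{i+1}·y_i), indices taken mod 6.
Σ = (121) + (71.5) + (-30) + (138.75) + (43) + (132) = 476.25
Area = |Σ|/2 = 238.125.

238.125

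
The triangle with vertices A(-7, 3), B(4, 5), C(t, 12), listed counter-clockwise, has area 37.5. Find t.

The doubled signed area Σ (x_i y_{i+1} − x_{i+1} y_i) is linear in t.
With t=0 it equals 85; the coefficient of t is -2 (from the two edges through C).
So -2·t + 85 = 2·37.5 = 75 ⇒ t = 5.

5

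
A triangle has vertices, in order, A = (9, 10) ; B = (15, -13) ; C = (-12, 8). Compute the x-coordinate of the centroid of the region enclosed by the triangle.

4

Apply Gauss's area formula. First the cross-terms c_i = x_i·y_{i+1} − x_{i+1}·y_i:
  -267, -36, -192  ⇒  2A = -495, A = -247.5.
Then Σ (x_i + x_{i+1})·c_i = -5940, so x̄ = -5940 / (6·(-247.5)) = 4.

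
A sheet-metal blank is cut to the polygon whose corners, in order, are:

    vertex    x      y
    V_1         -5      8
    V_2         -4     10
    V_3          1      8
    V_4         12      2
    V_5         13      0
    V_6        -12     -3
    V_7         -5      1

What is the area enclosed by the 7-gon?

140.5

Apply the surveyor's formula: 2A = Σ (x_i·y_{i+1} − x_{i+1}·y_i), indices taken mod 7.
Σ = (-18) + (-42) + (-94) + (-26) + (-39) + (-27) + (-35) = -281
Area = |Σ|/2 = 140.5.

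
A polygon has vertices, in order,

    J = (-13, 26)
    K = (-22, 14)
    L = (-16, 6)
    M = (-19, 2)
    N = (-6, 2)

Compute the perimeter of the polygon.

68

|JK| = √((-9)² + (-12)²) = √225 = 15
|KL| = √((6)² + (-8)²) = √100 = 10
|LM| = √((-3)² + (-4)²) = √25 = 5
|MN| = √((13)² + (0)²) = √169 = 13
|NJ| = √((-7)² + (24)²) = √625 = 25
Perimeter = 15 + 10 + 5 + 13 + 25 = 68.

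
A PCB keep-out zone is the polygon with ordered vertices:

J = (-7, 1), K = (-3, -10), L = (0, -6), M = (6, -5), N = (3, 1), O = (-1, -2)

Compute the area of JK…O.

Apply the surveyor's formula: 2A = Σ (x_i·y_{i+1} − x_{i+1}·y_i), indices taken mod 6.
Σ = (73) + (18) + (36) + (21) + (-5) + (-15) = 128
Area = |Σ|/2 = 64.

64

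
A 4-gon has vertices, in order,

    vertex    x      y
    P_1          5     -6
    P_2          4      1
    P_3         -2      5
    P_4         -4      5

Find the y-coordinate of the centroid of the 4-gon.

22/45

Apply Gauss's area formula. First the cross-terms c_i = x_i·y_{i+1} − x_{i+1}·y_i:
  29, 22, 10, -1  ⇒  2A = 60, A = 30.
Then Σ (y_i + y_{i+1})·c_i = 88, so ȳ = 88 / (6·30) = 22/45.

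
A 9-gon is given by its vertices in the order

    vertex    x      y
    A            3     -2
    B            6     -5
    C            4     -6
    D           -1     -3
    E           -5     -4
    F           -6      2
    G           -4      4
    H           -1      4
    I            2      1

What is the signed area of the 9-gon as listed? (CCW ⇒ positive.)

-63

Apply the shoelace (surveyor's) formula: 2A = Σ (x_i·y_{i+1} − x_{i+1}·y_i), indices taken mod 9.
Σ = (-3) + (-16) + (-18) + (-11) + (-34) + (-16) + (-12) + (-9) + (-7) = -126
Signed area = Σ/2 = -63 (negative ⇒ clockwise traversal).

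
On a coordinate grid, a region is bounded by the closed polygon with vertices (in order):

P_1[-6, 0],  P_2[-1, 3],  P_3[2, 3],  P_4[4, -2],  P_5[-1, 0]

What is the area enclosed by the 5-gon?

22.5

Apply the shoelace (surveyor's) formula: 2A = Σ (x_i·y_{i+1} − x_{i+1}·y_i), indices taken mod 5.
Σ = (-18) + (-9) + (-16) + (-2) + (0) = -45
Area = |Σ|/2 = 22.5.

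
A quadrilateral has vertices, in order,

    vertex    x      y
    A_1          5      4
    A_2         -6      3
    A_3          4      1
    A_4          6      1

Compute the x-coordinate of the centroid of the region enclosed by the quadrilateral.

31/19

Apply the surveyor's formula. First the cross-terms c_i = x_i·y_{i+1} − x_{i+1}·y_i:
  39, -18, -2, 19  ⇒  2A = 38, A = 19.
Then Σ (x_i + x_{i+1})·c_i = 186, so x̄ = 186 / (6·19) = 31/19.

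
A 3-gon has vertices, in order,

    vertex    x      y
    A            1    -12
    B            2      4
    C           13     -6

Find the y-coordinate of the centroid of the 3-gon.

Apply the shoelace formula. First the cross-terms c_i = x_i·y_{i+1} − x_{i+1}·y_i:
  28, -64, -150  ⇒  2A = -186, A = -93.
Then Σ (y_i + y_{i+1})·c_i = 2604, so ȳ = 2604 / (6·(-93)) = -14/3.

-14/3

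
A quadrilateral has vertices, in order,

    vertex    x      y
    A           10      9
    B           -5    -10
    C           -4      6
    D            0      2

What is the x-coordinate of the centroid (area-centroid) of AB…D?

Apply Gauss's area formula. First the cross-terms c_i = x_i·y_{i+1} − x_{i+1}·y_i:
  -55, -70, -8, -20  ⇒  2A = -153, A = -76.5.
Then Σ (x_i + x_{i+1})·c_i = 187, so x̄ = 187 / (6·(-76.5)) = -11/27.

-11/27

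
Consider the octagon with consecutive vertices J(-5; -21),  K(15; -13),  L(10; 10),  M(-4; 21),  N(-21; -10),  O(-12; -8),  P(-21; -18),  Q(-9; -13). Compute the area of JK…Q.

861

Apply the shoelace (surveyor's) formula: 2A = Σ (x_i·y_{i+1} − x_{i+1}·y_i), indices taken mod 8.
J→K: (-5)(-13) − (15)(-21) = 380
K→L: (15)(10) − (10)(-13) = 280
L→M: (10)(21) − (-4)(10) = 250
M→N: (-4)(-10) − (-21)(21) = 481
N→O: (-21)(-8) − (-12)(-10) = 48
O→P: (-12)(-18) − (-21)(-8) = 48
P→Q: (-21)(-13) − (-9)(-18) = 111
Q→J: (-9)(-21) − (-5)(-13) = 124
Σ = 1722
Area = |Σ|/2 = 861.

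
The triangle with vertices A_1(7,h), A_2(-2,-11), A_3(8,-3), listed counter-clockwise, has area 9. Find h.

The doubled signed area Σ (x_i y_{i+1} − x_{i+1} y_i) is linear in h.
With h=0 it equals 38; the coefficient of h is 10 (from the two edges through A_1).
So 10·h + 38 = 2·9 = 18 ⇒ h = -2.

-2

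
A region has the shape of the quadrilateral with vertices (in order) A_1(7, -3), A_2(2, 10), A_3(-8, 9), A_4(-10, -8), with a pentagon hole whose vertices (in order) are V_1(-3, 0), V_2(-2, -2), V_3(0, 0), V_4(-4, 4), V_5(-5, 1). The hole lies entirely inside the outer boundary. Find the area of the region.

194.5

Outer boundary:
Apply the surveyor's formula: 2A = Σ (x_i·y_{i+1} − x_{i+1}·y_i), indices taken mod 4.
Cross-terms: 76, 98, 154, 86  ⇒  Σ = 414
Area = |Σ|/2 = 207.
Hole:
Apply the shoelace (surveyor's) formula: 2A = Σ (x_i·y_{i+1} − x_{i+1}·y_i), indices taken mod 5.
V_1→V_2: (-3)(-2) − (-2)(0) = 6
V_2→V_3: (-2)(0) − (0)(-2) = 0
V_3→V_4: (0)(4) − (-4)(0) = 0
V_4→V_5: (-4)(1) − (-5)(4) = 16
V_5→V_1: (-5)(0) − (-3)(1) = 3
Σ = 25
Area = |Σ|/2 = 12.5.
Net area = 207 − 12.5 = 194.5.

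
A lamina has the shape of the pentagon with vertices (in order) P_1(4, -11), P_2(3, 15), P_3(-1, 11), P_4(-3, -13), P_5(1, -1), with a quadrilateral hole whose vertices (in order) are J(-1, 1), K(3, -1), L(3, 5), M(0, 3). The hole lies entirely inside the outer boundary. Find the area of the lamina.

Outer boundary:
Apply the shoelace (surveyor's) formula: 2A = Σ (x_i·y_{i+1} − x_{i+1}·y_i), indices taken mod 5.
Σ = (93) + (48) + (46) + (16) + (-7) = 196
Area = |Σ|/2 = 98.
Hole:
J→K: (-1)(-1) − (3)(1) = -2
K→L: (3)(5) − (3)(-1) = 18
L→M: (3)(3) − (0)(5) = 9
M→J: (0)(1) − (-1)(3) = 3
Σ = 28
Area = |Σ|/2 = 14.
Net area = 98 − 14 = 84.

84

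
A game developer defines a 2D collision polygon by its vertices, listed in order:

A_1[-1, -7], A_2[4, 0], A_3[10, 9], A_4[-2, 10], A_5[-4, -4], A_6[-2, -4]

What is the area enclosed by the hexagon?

Apply Gauss's area formula: 2A = Σ (x_i·y_{i+1} − x_{i+1}·y_i), indices taken mod 6.
Σ = (28) + (36) + (118) + (48) + (8) + (10) = 248
Area = |Σ|/2 = 124.

124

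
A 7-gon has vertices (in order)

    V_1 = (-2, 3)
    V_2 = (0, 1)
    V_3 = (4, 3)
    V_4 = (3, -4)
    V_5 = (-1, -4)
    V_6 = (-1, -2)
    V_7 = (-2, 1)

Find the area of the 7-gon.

29

Apply Gauss's area formula: 2A = Σ (x_i·y_{i+1} − x_{i+1}·y_i), indices taken mod 7.
Σ = (-2) + (-4) + (-25) + (-16) + (-2) + (-5) + (-4) = -58
Area = |Σ|/2 = 29.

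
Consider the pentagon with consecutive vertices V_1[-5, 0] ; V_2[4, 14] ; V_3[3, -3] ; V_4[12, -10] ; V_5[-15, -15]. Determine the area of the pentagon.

Σ = (-70) + (-54) + (6) + (-330) + (-75) = -523
Area = |Σ|/2 = 261.5.

261.5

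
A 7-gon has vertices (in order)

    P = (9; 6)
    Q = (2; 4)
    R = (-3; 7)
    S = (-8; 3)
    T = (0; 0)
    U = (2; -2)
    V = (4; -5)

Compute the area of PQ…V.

P→Q: (9)(4) − (2)(6) = 24
Q→R: (2)(7) − (-3)(4) = 26
R→S: (-3)(3) − (-8)(7) = 47
S→T: (-8)(0) − (0)(3) = 0
T→U: (0)(-2) − (2)(0) = 0
U→V: (2)(-5) − (4)(-2) = -2
V→P: (4)(6) − (9)(-5) = 69
Σ = 164
Area = |Σ|/2 = 82.

82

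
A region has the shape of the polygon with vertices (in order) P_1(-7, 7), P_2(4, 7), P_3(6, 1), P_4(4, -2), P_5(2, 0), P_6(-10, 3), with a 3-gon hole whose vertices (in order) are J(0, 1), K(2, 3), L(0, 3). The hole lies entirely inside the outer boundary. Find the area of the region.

Outer boundary:
Σ = (-77) + (-38) + (-16) + (4) + (6) + (-49) = -170
Area = |Σ|/2 = 85.
Hole:
Apply the shoelace (surveyor's) formula: 2A = Σ (x_i·y_{i+1} − x_{i+1}·y_i), indices taken mod 3.
Σ = (-2) + (6) + (0) = 4
Area = |Σ|/2 = 2.
Net area = 85 − 2 = 83.

83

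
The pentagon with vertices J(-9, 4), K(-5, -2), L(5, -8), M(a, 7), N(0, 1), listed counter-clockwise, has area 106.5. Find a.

9

The doubled signed area Σ (x_i y_{i+1} − x_{i+1} y_i) is linear in a.
With a=0 it equals 132; the coefficient of a is 9 (from the two edges through M).
So 9·a + 132 = 2·106.5 = 213 ⇒ a = 9.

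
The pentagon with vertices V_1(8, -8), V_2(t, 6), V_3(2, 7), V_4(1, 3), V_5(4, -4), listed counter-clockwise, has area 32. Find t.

The doubled signed area Σ (x_i y_{i+1} − x_{i+1} y_i) is linear in t.
With t=0 it equals 19; the coefficient of t is 15 (from the two edges through V_2).
So 15·t + 19 = 2·32 = 64 ⇒ t = 3.

3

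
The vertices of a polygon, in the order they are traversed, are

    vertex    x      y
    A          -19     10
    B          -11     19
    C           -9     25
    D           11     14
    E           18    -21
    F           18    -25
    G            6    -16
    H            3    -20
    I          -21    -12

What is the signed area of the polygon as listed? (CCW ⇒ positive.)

Apply the shoelace (surveyor's) formula: 2A = Σ (x_i·y_{i+1} − x_{i+1}·y_i), indices taken mod 9.
A→B: (-19)(19) − (-11)(10) = -251
B→C: (-11)(25) − (-9)(19) = -104
C→D: (-9)(14) − (11)(25) = -401
D→E: (11)(-21) − (18)(14) = -483
E→F: (18)(-25) − (18)(-21) = -72
F→G: (18)(-16) − (6)(-25) = -138
G→H: (6)(-20) − (3)(-16) = -72
H→I: (3)(-12) − (-21)(-20) = -456
I→A: (-21)(10) − (-19)(-12) = -438
Σ = -2415
Signed area = Σ/2 = -1207.5 (negative ⇒ clockwise traversal).

-1207.5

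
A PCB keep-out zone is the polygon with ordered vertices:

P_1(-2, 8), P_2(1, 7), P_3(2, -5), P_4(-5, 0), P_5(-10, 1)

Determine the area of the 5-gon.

Apply the shoelace (surveyor's) formula: 2A = Σ (x_i·y_{i+1} − x_{i+1}·y_i), indices taken mod 5.
Σ = (-22) + (-19) + (-25) + (-5) + (-78) = -149
Area = |Σ|/2 = 74.5.

74.5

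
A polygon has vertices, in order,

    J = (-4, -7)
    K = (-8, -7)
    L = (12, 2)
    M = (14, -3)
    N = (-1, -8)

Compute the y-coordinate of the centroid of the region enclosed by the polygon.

-439/123

Apply the shoelace formula. First the cross-terms c_i = x_i·y_{i+1} − x_{i+1}·y_i:
  -28, 68, -64, -115, -25  ⇒  2A = -164, A = -82.
Then Σ (y_i + y_{i+1})·c_i = 1756, so ȳ = 1756 / (6·(-82)) = -439/123.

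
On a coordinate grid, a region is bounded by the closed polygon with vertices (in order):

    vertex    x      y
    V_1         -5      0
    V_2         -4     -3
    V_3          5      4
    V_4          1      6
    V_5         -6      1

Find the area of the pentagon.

41

Apply Gauss's area formula: 2A = Σ (x_i·y_{i+1} − x_{i+1}·y_i), indices taken mod 5.
V_1→V_2: (-5)(-3) − (-4)(0) = 15
V_2→V_3: (-4)(4) − (5)(-3) = -1
V_3→V_4: (5)(6) − (1)(4) = 26
V_4→V_5: (1)(1) − (-6)(6) = 37
V_5→V_1: (-6)(0) − (-5)(1) = 5
Σ = 82
Area = |Σ|/2 = 41.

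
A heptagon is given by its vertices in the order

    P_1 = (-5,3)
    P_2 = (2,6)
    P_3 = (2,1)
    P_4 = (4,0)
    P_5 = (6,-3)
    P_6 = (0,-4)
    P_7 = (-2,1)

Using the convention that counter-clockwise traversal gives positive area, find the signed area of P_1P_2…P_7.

Σ = (-36) + (-10) + (-4) + (-12) + (-24) + (-8) + (-1) = -95
Signed area = Σ/2 = -47.5 (negative ⇒ clockwise traversal).

-47.5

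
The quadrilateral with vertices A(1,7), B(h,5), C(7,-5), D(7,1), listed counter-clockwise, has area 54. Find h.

-4

The doubled signed area Σ (x_i y_{i+1} − x_{i+1} y_i) is linear in h.
With h=0 it equals 60; the coefficient of h is -12 (from the two edges through B).
So -12·h + 60 = 2·54 = 108 ⇒ h = -4.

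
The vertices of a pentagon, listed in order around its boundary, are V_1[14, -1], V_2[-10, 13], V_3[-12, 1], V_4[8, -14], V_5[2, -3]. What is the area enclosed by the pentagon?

V_1→V_2: (14)(13) − (-10)(-1) = 172
V_2→V_3: (-10)(1) − (-12)(13) = 146
V_3→V_4: (-12)(-14) − (8)(1) = 160
V_4→V_5: (8)(-3) − (2)(-14) = 4
V_5→V_1: (2)(-1) − (14)(-3) = 40
Σ = 522
Area = |Σ|/2 = 261.

261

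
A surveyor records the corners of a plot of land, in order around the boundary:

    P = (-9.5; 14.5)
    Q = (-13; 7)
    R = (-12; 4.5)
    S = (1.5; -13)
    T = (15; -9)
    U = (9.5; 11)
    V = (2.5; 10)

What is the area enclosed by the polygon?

P→Q: (-9.5)(7) − (-13)(14.5) = 122
Q→R: (-13)(4.5) − (-12)(7) = 25.5
R→S: (-12)(-13) − (1.5)(4.5) = 149.25
S→T: (1.5)(-9) − (15)(-13) = 181.5
T→U: (15)(11) − (9.5)(-9) = 250.5
U→V: (9.5)(10) − (2.5)(11) = 67.5
V→P: (2.5)(14.5) − (-9.5)(10) = 131.25
Σ = 927.5
Area = |Σ|/2 = 463.75.

463.75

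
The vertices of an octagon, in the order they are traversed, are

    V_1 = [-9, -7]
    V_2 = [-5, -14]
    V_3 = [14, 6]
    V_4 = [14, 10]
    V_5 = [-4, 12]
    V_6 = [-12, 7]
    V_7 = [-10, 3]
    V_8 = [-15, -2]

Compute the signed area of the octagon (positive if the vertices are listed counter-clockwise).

411.5

Apply Gauss's area formula: 2A = Σ (x_i·y_{i+1} − x_{i+1}·y_i), indices taken mod 8.
Σ = (91) + (166) + (56) + (208) + (116) + (34) + (65) + (87) = 823
Signed area = Σ/2 = 411.5 (positive ⇒ counter-clockwise traversal).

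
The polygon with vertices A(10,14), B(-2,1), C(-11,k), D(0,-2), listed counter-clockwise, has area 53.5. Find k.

-8

Write out the shoelace sum; only the two edges meeting at C involve k:
2·Area = [((-2)·k − (-11)·1) + ((-11)·(-2) − 0·k)] + 58
       = -2·k + 91 = 107
⇒ k = -8.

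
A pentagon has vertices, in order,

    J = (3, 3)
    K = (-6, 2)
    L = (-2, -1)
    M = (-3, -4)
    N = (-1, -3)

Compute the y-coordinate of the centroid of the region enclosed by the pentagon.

Apply the shoelace (surveyor's) formula. First the cross-terms c_i = x_i·y_{i+1} − x_{i+1}·y_i:
  24, 10, 5, 5, 6  ⇒  2A = 50, A = 25.
Then Σ (y_i + y_{i+1})·c_i = 70, so ȳ = 70 / (6·25) = 7/15.

7/15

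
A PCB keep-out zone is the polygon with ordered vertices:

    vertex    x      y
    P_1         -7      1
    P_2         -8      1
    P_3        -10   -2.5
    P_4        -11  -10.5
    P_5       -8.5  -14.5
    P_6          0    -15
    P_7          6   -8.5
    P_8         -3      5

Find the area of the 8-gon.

Apply the surveyor's formula: 2A = Σ (x_i·y_{i+1} − x_{i+1}·y_i), indices taken mod 8.
Cross-terms: 1, 30, 77.5, 70.25, 127.5, 90, 4.5, 32  ⇒  Σ = 432.75
Area = |Σ|/2 = 216.375.

216.375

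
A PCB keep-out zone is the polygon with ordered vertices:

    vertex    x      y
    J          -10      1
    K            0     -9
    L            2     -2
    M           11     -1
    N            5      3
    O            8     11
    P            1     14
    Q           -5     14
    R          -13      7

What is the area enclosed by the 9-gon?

Apply Gauss's area formula: 2A = Σ (x_i·y_{i+1} − x_{i+1}·y_i), indices taken mod 9.
Σ = (90) + (18) + (20) + (38) + (31) + (101) + (84) + (147) + (57) = 586
Area = |Σ|/2 = 293.

293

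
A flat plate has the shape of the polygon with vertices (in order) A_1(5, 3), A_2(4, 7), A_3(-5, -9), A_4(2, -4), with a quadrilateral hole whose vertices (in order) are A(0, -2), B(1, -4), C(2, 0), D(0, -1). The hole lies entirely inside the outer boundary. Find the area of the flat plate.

39

Outer boundary:
Σ = (23) + (-1) + (38) + (26) = 86
Area = |Σ|/2 = 43.
Hole:
Σ = (2) + (8) + (-2) + (0) = 8
Area = |Σ|/2 = 4.
Net area = 43 − 4 = 39.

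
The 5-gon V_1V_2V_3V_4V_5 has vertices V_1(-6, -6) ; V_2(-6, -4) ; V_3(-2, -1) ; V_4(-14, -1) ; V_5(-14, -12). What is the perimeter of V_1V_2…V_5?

|V_1V_2| = √((0)² + (2)²) = √4 = 2
|V_2V_3| = √((4)² + (3)²) = √25 = 5
|V_3V_4| = √((-12)² + (0)²) = √144 = 12
|V_4V_5| = √((0)² + (-11)²) = √121 = 11
|V_5V_1| = √((8)² + (6)²) = √100 = 10
Perimeter = 2 + 5 + 12 + 11 + 10 = 40.

40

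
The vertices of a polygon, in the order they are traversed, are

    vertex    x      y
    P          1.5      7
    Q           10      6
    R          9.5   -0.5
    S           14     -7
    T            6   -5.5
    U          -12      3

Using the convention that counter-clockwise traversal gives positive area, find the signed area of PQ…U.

-177

Cross-terms: -61, -62, -59.5, -35, -48, -88.5  ⇒  Σ = -354
Signed area = Σ/2 = -177 (negative ⇒ clockwise traversal).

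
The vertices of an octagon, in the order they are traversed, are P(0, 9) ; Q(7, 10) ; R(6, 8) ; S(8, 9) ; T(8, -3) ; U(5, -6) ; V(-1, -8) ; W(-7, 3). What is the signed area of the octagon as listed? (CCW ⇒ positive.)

-187

Apply the surveyor's formula: 2A = Σ (x_i·y_{i+1} − x_{i+1}·y_i), indices taken mod 8.
Σ = (-63) + (-4) + (-10) + (-96) + (-33) + (-46) + (-59) + (-63) = -374
Signed area = Σ/2 = -187 (negative ⇒ clockwise traversal).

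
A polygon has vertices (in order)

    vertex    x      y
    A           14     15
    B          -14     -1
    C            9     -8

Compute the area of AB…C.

282

Σ = (196) + (121) + (247) = 564
Area = |Σ|/2 = 282.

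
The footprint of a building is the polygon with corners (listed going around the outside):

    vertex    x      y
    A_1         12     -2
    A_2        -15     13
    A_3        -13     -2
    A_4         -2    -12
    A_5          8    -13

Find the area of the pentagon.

Apply the shoelace (surveyor's) formula: 2A = Σ (x_i·y_{i+1} − x_{i+1}·y_i), indices taken mod 5.
Σ = (126) + (199) + (152) + (122) + (140) = 739
Area = |Σ|/2 = 369.5.

369.5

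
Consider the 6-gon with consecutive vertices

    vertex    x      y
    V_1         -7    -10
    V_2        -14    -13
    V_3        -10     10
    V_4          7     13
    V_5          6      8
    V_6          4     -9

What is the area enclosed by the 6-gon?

Apply the surveyor's formula: 2A = Σ (x_i·y_{i+1} − x_{i+1}·y_i), indices taken mod 6.
Σ = (-49) + (-270) + (-200) + (-22) + (-86) + (-103) = -730
Area = |Σ|/2 = 365.

365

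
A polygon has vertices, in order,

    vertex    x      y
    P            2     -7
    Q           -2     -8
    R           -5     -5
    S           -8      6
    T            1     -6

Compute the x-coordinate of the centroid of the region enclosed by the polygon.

-841/249

Apply the surveyor's formula. First the cross-terms c_i = x_i·y_{i+1} − x_{i+1}·y_i:
  -30, -30, -70, 42, 5  ⇒  2A = -83, A = -41.5.
Then Σ (x_i + x_{i+1})·c_i = 841, so x̄ = 841 / (6·(-41.5)) = -841/249.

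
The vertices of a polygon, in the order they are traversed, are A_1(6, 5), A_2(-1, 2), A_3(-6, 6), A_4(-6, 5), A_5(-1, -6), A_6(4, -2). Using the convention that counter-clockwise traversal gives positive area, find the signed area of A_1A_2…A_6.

Σ = (17) + (6) + (6) + (41) + (26) + (32) = 128
Signed area = Σ/2 = 64 (positive ⇒ counter-clockwise traversal).

64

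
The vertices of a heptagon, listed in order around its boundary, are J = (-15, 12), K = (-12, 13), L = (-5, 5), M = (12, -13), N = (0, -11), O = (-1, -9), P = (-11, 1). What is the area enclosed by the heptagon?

Apply the shoelace (surveyor's) formula: 2A = Σ (x_i·y_{i+1} − x_{i+1}·y_i), indices taken mod 7.
Cross-terms: -51, 5, 5, -132, -11, -100, -117  ⇒  Σ = -401
Area = |Σ|/2 = 200.5.

200.5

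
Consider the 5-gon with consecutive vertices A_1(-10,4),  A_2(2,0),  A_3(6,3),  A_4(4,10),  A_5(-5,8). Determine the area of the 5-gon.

Apply Gauss's area formula: 2A = Σ (x_i·y_{i+1} − x_{i+1}·y_i), indices taken mod 5.
Σ = (-8) + (6) + (48) + (82) + (60) = 188
Area = |Σ|/2 = 94.

94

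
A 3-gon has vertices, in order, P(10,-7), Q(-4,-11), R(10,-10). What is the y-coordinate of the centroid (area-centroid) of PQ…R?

-28/3

Apply the shoelace (surveyor's) formula. First the cross-terms c_i = x_i·y_{i+1} − x_{i+1}·y_i:
  -138, 150, 30  ⇒  2A = 42, A = 21.
Then Σ (y_i + y_{i+1})·c_i = -1176, so ȳ = -1176 / (6·21) = -28/3.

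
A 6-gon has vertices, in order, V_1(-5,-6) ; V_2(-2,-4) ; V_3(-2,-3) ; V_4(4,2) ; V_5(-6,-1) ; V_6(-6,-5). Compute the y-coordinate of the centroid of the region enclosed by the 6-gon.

Apply the shoelace (surveyor's) formula. First the cross-terms c_i = x_i·y_{i+1} − x_{i+1}·y_i:
  8, -2, 8, 8, 24, 11  ⇒  2A = 57, A = 28.5.
Then Σ (y_i + y_{i+1})·c_i = -331, so ȳ = -331 / (6·28.5) = -331/171.

-331/171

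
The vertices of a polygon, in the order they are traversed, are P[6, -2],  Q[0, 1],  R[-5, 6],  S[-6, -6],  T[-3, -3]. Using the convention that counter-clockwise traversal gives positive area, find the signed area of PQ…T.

Apply the surveyor's formula: 2A = Σ (x_i·y_{i+1} − x_{i+1}·y_i), indices taken mod 5.
Cross-terms: 6, 5, 66, 0, 24  ⇒  Σ = 101
Signed area = Σ/2 = 50.5 (positive ⇒ counter-clockwise traversal).

50.5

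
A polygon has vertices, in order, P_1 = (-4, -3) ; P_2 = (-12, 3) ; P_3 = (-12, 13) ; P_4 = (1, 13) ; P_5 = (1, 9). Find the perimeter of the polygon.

50

|P_1P_2| = √((-8)² + (6)²) = √100 = 10
|P_2P_3| = √((0)² + (10)²) = √100 = 10
|P_3P_4| = √((13)² + (0)²) = √169 = 13
|P_4P_5| = √((0)² + (-4)²) = √16 = 4
|P_5P_1| = √((-5)² + (-12)²) = √169 = 13
Perimeter = 10 + 10 + 13 + 4 + 13 = 50.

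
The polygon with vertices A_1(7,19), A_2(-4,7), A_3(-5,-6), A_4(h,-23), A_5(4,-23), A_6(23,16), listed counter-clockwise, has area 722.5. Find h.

-8

Write out the shoelace sum; only the two edges meeting at A_4 involve h:
2·Area = [((-5)·(-23) − h·(-6)) + (h·(-23) − 4·(-23))] + 1102
       = -17·h + 1309 = 1445
⇒ h = -8.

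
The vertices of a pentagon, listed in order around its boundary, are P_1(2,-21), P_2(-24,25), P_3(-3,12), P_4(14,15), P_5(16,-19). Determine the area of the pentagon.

842

Apply the surveyor's formula: 2A = Σ (x_i·y_{i+1} − x_{i+1}·y_i), indices taken mod 5.
Σ = (-454) + (-213) + (-213) + (-506) + (-298) = -1684
Area = |Σ|/2 = 842.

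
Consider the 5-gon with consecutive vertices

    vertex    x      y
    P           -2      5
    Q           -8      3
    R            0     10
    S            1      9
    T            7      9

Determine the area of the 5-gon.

Apply the shoelace formula: 2A = Σ (x_i·y_{i+1} − x_{i+1}·y_i), indices taken mod 5.
Cross-terms: 34, -80, -10, -54, 53  ⇒  Σ = -57
Area = |Σ|/2 = 28.5.

28.5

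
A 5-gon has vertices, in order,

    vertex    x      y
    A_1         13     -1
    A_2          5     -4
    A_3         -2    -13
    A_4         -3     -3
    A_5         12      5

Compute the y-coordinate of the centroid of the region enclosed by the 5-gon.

-158/57

Apply the shoelace (surveyor's) formula. First the cross-terms c_i = x_i·y_{i+1} − x_{i+1}·y_i:
  -47, -73, -33, 21, -77  ⇒  2A = -209, A = -104.5.
Then Σ (y_i + y_{i+1})·c_i = 1738, so ȳ = 1738 / (6·(-104.5)) = -158/57.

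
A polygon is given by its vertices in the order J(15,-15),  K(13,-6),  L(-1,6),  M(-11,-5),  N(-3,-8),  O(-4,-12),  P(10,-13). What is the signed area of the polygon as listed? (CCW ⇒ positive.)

Σ = (105) + (72) + (71) + (73) + (4) + (172) + (45) = 542
Signed area = Σ/2 = 271 (positive ⇒ counter-clockwise traversal).

271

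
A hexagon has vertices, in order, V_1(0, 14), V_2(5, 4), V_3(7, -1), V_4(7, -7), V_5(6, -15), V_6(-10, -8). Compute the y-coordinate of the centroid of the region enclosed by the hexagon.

-453/182

Apply the shoelace (surveyor's) formula. First the cross-terms c_i = x_i·y_{i+1} − x_{i+1}·y_i:
  -70, -33, -42, -63, -198, -140  ⇒  2A = -546, A = -273.
Then Σ (y_i + y_{i+1})·c_i = 4077, so ȳ = 4077 / (6·(-273)) = -453/182.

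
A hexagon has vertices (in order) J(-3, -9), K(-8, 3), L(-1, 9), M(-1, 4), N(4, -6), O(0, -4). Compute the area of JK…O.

Apply the shoelace formula: 2A = Σ (x_i·y_{i+1} − x_{i+1}·y_i), indices taken mod 6.
J→K: (-3)(3) − (-8)(-9) = -81
K→L: (-8)(9) − (-1)(3) = -69
L→M: (-1)(4) − (-1)(9) = 5
M→N: (-1)(-6) − (4)(4) = -10
N→O: (4)(-4) − (0)(-6) = -16
O→J: (0)(-9) − (-3)(-4) = -12
Σ = -183
Area = |Σ|/2 = 91.5.

91.5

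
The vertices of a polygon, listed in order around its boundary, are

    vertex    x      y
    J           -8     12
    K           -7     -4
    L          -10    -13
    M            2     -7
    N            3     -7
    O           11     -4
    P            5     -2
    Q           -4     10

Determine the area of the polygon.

Apply Gauss's area formula: 2A = Σ (x_i·y_{i+1} − x_{i+1}·y_i), indices taken mod 8.
J→K: (-8)(-4) − (-7)(12) = 116
K→L: (-7)(-13) − (-10)(-4) = 51
L→M: (-10)(-7) − (2)(-13) = 96
M→N: (2)(-7) − (3)(-7) = 7
N→O: (3)(-4) − (11)(-7) = 65
O→P: (11)(-2) − (5)(-4) = -2
P→Q: (5)(10) − (-4)(-2) = 42
Q→J: (-4)(12) − (-8)(10) = 32
Σ = 407
Area = |Σ|/2 = 203.5.

203.5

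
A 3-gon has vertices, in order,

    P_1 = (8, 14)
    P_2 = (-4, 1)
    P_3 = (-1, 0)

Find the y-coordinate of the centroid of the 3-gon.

Apply the surveyor's formula. First the cross-terms c_i = x_i·y_{i+1} − x_{i+1}·y_i:
  64, 1, -14  ⇒  2A = 51, A = 25.5.
Then Σ (y_i + y_{i+1})·c_i = 765, so ȳ = 765 / (6·25.5) = 5.

5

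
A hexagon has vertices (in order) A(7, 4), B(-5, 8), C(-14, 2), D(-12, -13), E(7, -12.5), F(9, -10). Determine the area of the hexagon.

386.75

Apply the shoelace formula: 2A = Σ (x_i·y_{i+1} − x_{i+1}·y_i), indices taken mod 6.
A→B: (7)(8) − (-5)(4) = 76
B→C: (-5)(2) − (-14)(8) = 102
C→D: (-14)(-13) − (-12)(2) = 206
D→E: (-12)(-12.5) − (7)(-13) = 241
E→F: (7)(-10) − (9)(-12.5) = 42.5
F→A: (9)(4) − (7)(-10) = 106
Σ = 773.5
Area = |Σ|/2 = 386.75.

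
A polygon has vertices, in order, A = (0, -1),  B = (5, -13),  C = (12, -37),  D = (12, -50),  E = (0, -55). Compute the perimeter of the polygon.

|AB| = √((5)² + (-12)²) = √169 = 13
|BC| = √((7)² + (-24)²) = √625 = 25
|CD| = √((0)² + (-13)²) = √169 = 13
|DE| = √((-12)² + (-5)²) = √169 = 13
|EA| = √((0)² + (54)²) = √2916 = 54
Perimeter = 13 + 25 + 13 + 13 + 54 = 118.

118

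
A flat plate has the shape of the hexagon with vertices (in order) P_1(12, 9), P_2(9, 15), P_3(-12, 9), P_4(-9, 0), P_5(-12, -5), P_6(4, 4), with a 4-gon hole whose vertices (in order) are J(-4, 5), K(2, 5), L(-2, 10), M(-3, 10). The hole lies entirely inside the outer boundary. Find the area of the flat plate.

Outer boundary:
Σ = (99) + (261) + (81) + (45) + (-28) + (-12) = 446
Area = |Σ|/2 = 223.
Hole:
Cross-terms: -30, 30, 10, 25  ⇒  Σ = 35
Area = |Σ|/2 = 17.5.
Net area = 223 − 17.5 = 205.5.

205.5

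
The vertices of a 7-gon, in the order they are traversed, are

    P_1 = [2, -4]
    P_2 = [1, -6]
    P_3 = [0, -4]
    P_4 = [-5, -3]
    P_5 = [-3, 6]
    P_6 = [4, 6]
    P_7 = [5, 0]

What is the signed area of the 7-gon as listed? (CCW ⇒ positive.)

Apply the shoelace (surveyor's) formula: 2A = Σ (x_i·y_{i+1} − x_{i+1}·y_i), indices taken mod 7.
Cross-terms: -8, -4, -20, -39, -42, -30, -20  ⇒  Σ = -163
Signed area = Σ/2 = -81.5 (negative ⇒ clockwise traversal).

-81.5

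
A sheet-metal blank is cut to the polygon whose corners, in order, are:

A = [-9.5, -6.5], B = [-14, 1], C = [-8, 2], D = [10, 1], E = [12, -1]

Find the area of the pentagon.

Apply the shoelace formula: 2A = Σ (x_i·y_{i+1} − x_{i+1}·y_i), indices taken mod 5.
Σ = (-100.5) + (-20) + (-28) + (-22) + (-87.5) = -258
Area = |Σ|/2 = 129.

129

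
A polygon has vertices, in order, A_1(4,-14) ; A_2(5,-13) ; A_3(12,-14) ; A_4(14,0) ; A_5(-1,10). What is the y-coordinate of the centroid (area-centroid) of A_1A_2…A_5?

-88/27

Apply the shoelace (surveyor's) formula. First the cross-terms c_i = x_i·y_{i+1} − x_{i+1}·y_i:
  18, 86, 196, 140, -26  ⇒  2A = 414, A = 207.
Then Σ (y_i + y_{i+1})·c_i = -4048, so ȳ = -4048 / (6·207) = -88/27.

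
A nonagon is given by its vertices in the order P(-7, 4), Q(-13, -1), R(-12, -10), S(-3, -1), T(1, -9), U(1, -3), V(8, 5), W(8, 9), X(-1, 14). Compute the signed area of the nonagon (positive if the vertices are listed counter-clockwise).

Apply the shoelace (surveyor's) formula: 2A = Σ (x_i·y_{i+1} − x_{i+1}·y_i), indices taken mod 9.
P→Q: (-7)(-1) − (-13)(4) = 59
Q→R: (-13)(-10) − (-12)(-1) = 118
R→S: (-12)(-1) − (-3)(-10) = -18
S→T: (-3)(-9) − (1)(-1) = 28
T→U: (1)(-3) − (1)(-9) = 6
U→V: (1)(5) − (8)(-3) = 29
V→W: (8)(9) − (8)(5) = 32
W→X: (8)(14) − (-1)(9) = 121
X→P: (-1)(4) − (-7)(14) = 94
Σ = 469
Signed area = Σ/2 = 234.5 (positive ⇒ counter-clockwise traversal).

234.5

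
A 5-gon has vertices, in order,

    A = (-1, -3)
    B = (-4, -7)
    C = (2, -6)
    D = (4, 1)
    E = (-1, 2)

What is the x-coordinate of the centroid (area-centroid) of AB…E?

Apply the surveyor's formula. First the cross-terms c_i = x_i·y_{i+1} − x_{i+1}·y_i:
  -5, 38, 26, 9, 5  ⇒  2A = 73, A = 36.5.
Then Σ (x_i + x_{i+1})·c_i = 122, so x̄ = 122 / (6·36.5) = 122/219.

122/219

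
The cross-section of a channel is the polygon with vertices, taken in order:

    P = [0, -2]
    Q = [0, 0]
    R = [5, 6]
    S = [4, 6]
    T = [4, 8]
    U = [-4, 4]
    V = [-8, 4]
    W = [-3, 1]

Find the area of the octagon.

Apply the shoelace (surveyor's) formula: 2A = Σ (x_i·y_{i+1} − x_{i+1}·y_i), indices taken mod 8.
P→Q: (0)(0) − (0)(-2) = 0
Q→R: (0)(6) − (5)(0) = 0
R→S: (5)(6) − (4)(6) = 6
S→T: (4)(8) − (4)(6) = 8
T→U: (4)(4) − (-4)(8) = 48
U→V: (-4)(4) − (-8)(4) = 16
V→W: (-8)(1) − (-3)(4) = 4
W→P: (-3)(-2) − (0)(1) = 6
Σ = 88
Area = |Σ|/2 = 44.

44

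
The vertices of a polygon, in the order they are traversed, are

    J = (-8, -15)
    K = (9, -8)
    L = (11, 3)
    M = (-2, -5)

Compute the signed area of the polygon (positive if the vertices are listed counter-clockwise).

127.5

Apply the shoelace formula: 2A = Σ (x_i·y_{i+1} − x_{i+1}·y_i), indices taken mod 4.
Σ = (199) + (115) + (-49) + (-10) = 255
Signed area = Σ/2 = 127.5 (positive ⇒ counter-clockwise traversal).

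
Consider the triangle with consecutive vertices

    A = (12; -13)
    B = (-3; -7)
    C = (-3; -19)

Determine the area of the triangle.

Apply the shoelace formula: 2A = Σ (x_i·y_{i+1} − x_{i+1}·y_i), indices taken mod 3.
Cross-terms: -123, 36, 267  ⇒  Σ = 180
Area = |Σ|/2 = 90.

90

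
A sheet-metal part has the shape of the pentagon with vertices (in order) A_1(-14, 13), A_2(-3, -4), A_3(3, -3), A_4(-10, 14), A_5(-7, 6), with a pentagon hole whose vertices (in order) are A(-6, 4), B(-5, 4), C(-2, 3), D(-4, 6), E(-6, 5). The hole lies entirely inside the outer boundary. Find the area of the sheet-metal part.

Outer boundary:
Apply the shoelace formula: 2A = Σ (x_i·y_{i+1} − x_{i+1}·y_i), indices taken mod 5.
Σ = (95) + (21) + (12) + (38) + (-7) = 159
Area = |Σ|/2 = 79.5.
Hole:
Cross-terms: -4, -7, 0, 16, 6  ⇒  Σ = 11
Area = |Σ|/2 = 5.5.
Net area = 79.5 − 5.5 = 74.

74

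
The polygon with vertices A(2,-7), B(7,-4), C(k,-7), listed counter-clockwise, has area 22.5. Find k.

Write out the shoelace sum; only the two edges meeting at C involve k:
2·Area = [(7·(-7) − k·(-4)) + (k·(-7) − 2·(-7))] + 41
       = -3·k + 6 = 45
⇒ k = -13.

-13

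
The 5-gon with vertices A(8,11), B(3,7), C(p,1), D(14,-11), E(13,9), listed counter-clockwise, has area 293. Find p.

Write out the shoelace sum; only the two edges meeting at C involve p:
2·Area = [(3·1 − p·7) + (p·(-11) − 14·1)] + 363
       = -18·p + 352 = 586
⇒ p = -13.

-13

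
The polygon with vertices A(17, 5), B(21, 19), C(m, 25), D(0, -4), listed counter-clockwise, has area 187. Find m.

Write out the shoelace sum; only the two edges meeting at C involve m:
2·Area = [(21·25 − m·19) + (m·(-4) − 0·25)] + 286
       = -23·m + 811 = 374
⇒ m = 19.

19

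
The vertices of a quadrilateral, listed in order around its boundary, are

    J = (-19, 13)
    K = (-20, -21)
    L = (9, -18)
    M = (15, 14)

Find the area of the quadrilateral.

Apply the shoelace (surveyor's) formula: 2A = Σ (x_i·y_{i+1} − x_{i+1}·y_i), indices taken mod 4.
Σ = (659) + (549) + (396) + (461) = 2065
Area = |Σ|/2 = 1032.5.

1032.5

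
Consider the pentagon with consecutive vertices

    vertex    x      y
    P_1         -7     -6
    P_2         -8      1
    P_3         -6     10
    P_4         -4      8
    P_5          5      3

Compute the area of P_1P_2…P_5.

Cross-terms: -55, -74, -8, -52, -9  ⇒  Σ = -198
Area = |Σ|/2 = 99.

99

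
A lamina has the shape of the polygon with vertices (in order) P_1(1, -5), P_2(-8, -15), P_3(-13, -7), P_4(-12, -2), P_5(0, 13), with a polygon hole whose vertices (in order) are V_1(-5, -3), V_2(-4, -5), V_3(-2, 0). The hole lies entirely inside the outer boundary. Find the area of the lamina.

206

Outer boundary:
Σ = (-55) + (-139) + (-58) + (-156) + (-13) = -421
Area = |Σ|/2 = 210.5.
Hole:
Apply the shoelace formula: 2A = Σ (x_i·y_{i+1} − x_{i+1}·y_i), indices taken mod 3.
Σ = (13) + (-10) + (6) = 9
Area = |Σ|/2 = 4.5.
Net area = 210.5 − 4.5 = 206.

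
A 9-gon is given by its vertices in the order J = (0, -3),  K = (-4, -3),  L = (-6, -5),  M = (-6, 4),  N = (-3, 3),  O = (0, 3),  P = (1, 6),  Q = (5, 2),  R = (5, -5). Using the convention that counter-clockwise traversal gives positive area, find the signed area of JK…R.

Apply the shoelace (surveyor's) formula: 2A = Σ (x_i·y_{i+1} − x_{i+1}·y_i), indices taken mod 9.
J→K: (0)(-3) − (-4)(-3) = -12
K→L: (-4)(-5) − (-6)(-3) = 2
L→M: (-6)(4) − (-6)(-5) = -54
M→N: (-6)(3) − (-3)(4) = -6
N→O: (-3)(3) − (0)(3) = -9
O→P: (0)(6) − (1)(3) = -3
P→Q: (1)(2) − (5)(6) = -28
Q→R: (5)(-5) − (5)(2) = -35
R→J: (5)(-3) − (0)(-5) = -15
Σ = -160
Signed area = Σ/2 = -80 (negative ⇒ clockwise traversal).

-80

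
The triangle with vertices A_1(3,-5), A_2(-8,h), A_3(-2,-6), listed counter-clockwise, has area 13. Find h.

-2

Write out the shoelace sum; only the two edges meeting at A_2 involve h:
2·Area = [(3·h − (-8)·(-5)) + ((-8)·(-6) − (-2)·h)] + 28
       = 5·h + 36 = 26
⇒ h = -2.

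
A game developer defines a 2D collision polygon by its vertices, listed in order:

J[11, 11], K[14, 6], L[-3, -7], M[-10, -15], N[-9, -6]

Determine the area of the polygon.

Apply the surveyor's formula: 2A = Σ (x_i·y_{i+1} − x_{i+1}·y_i), indices taken mod 5.
Σ = (-88) + (-80) + (-25) + (-75) + (-33) = -301
Area = |Σ|/2 = 150.5.

150.5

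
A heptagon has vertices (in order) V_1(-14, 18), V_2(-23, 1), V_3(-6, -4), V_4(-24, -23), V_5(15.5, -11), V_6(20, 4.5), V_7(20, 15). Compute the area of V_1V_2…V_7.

Apply Gauss's area formula: 2A = Σ (x_i·y_{i+1} − x_{i+1}·y_i), indices taken mod 7.
Σ = (400) + (98) + (42) + (620.5) + (289.75) + (210) + (570) = 2230.25
Area = |Σ|/2 = 1115.125.

1115.125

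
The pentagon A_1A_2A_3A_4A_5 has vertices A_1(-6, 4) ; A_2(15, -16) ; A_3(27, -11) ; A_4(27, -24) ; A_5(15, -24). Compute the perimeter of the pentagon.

|A_1A_2| = √((21)² + (-20)²) = √841 = 29
|A_2A_3| = √((12)² + (5)²) = √169 = 13
|A_3A_4| = √((0)² + (-13)²) = √169 = 13
|A_4A_5| = √((-12)² + (0)²) = √144 = 12
|A_5A_1| = √((-21)² + (28)²) = √1225 = 35
Perimeter = 29 + 13 + 13 + 12 + 35 = 102.

102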